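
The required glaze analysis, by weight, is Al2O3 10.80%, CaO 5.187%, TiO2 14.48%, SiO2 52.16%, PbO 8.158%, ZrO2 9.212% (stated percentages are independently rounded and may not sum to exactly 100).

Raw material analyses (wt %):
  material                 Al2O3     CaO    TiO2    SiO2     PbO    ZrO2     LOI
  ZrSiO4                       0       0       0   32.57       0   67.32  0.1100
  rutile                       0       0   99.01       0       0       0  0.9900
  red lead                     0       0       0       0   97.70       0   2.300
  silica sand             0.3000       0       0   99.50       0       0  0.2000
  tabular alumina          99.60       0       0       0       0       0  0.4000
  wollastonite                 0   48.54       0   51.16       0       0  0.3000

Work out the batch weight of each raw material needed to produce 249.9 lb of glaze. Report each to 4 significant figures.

Values along the way are shown, rounded to four significant digits, within the worked lines. Exact precision is held at every stage — exactly one rounding is applied to every reported result; the derived quantities are recomputed from the batch weights for 249.9 lb of glass at full float precision (yield, glass mass, the totals, ignition loss, six oxide percentages) exactly as printed in the problem or answer text.
The oxide mass targets at 249.9 lb glaze:
  Al2O3: 10.80% × 249.9 = 26.99 lb
  CaO: 5.187% × 249.9 = 12.96 lb
  TiO2: 14.48% × 249.9 = 36.19 lb
  SiO2: 52.16% × 249.9 = 130.3 lb
  PbO: 8.158% × 249.9 = 20.39 lb
  ZrO2: 9.212% × 249.9 = 23.02 lb
Sums-versus-targets review on the weights just shown, relative to the basis at hand (oxide sums agree with the targets once rounding is allowed for):
  Al2O3: 106.1·0.003000 + 26.78·0.9960 = 26.99 lb (target 26.99 lb)
  CaO: 26.70·0.4854 = 12.96 lb (target 12.96 lb)
  TiO2: 36.55·0.9901 = 36.19 lb (target 36.19 lb)
  SiO2: 34.20·0.3257 + 106.1·0.9950 + 26.70·0.5116 = 130.4 lb (target 130.3 lb)
  PbO: 20.87·0.9770 = 20.39 lb (target 20.39 lb)
  ZrO2: 34.20·0.6732 = 23.02 lb (target 23.02 lb)
Glass-mass closure: Σ batch − LOI loss = 249.9 lb (the Σ of target masses is 249.9 lb; with the basis standing at 249.9 lb — any gap is answer rounding).
Batch grand total — Σ batch = 251.2 lb; loss to ignition Σ batch·LOI = 1.279 lb; glass ÷ batch gives a yield of 99.49%.

Batch per 249.9 lb glaze:
  ZrSiO4: 34.20 lb
  rutile: 36.55 lb
  red lead: 20.87 lb
  silica sand: 106.1 lb
  tabular alumina: 26.78 lb
  wollastonite: 26.70 lb
Total batch = 251.2 lb; LOI loss = 1.279 lb; yield = 99.49%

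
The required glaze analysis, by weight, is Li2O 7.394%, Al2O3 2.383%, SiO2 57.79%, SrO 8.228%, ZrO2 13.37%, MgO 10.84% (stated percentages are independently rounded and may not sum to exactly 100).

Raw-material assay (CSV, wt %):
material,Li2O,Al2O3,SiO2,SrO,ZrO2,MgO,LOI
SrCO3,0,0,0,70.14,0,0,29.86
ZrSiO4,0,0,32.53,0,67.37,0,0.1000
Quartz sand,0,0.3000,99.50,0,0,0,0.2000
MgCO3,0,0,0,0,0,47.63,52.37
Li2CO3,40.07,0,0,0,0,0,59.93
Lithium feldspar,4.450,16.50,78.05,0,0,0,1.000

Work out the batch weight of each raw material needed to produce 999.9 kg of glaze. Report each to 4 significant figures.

Batch per 999.9 kg glaze:
  SrCO3: 117.3 kg
  ZrSiO4: 198.4 kg
  Quartz sand: 408.4 kg
  MgCO3: 227.6 kg
  Li2CO3: 169.3 kg
  Lithium feldspar: 137.0 kg
Total batch = 1258 kg; LOI loss = 258.1 kg; yield = 79.49%

Intermediates are printed, with 4-significant-figure rounding, alongside each step — the working math runs at full precision from start to finish; each reported figure is rounded exactly once — all derived quantities, including glass mass, the six compositions, the totals, the yield, ignition loss, are re-derived starting from the weights on 999.9 kg of glass in full precision as they appear in the question or the answer.
Target masses of each oxide per 999.9 kg glaze:
  Li2O: 7.394% × 999.9 = 73.93 kg
  Al2O3: 2.383% × 999.9 = 23.83 kg
  SiO2: 57.79% × 999.9 = 577.8 kg
  SrO: 8.228% × 999.9 = 82.27 kg
  ZrO2: 13.37% × 999.9 = 133.7 kg
  MgO: 10.84% × 999.9 = 108.4 kg
Per-oxide balance check with the batch weights as given, against the basis in use (every target is met by its sum within answer rounding):
  Li2O: 169.3·0.4007 + 137.0·0.04450 = 73.94 kg (target 73.93 kg)
  Al2O3: 408.4·0.003000 + 137.0·0.1650 = 23.83 kg (target 23.83 kg)
  SiO2: 198.4·0.3253 + 408.4·0.9950 + 137.0·0.7805 = 577.8 kg (target 577.8 kg)
  SrO: 117.3·0.7014 = 82.27 kg (target 82.27 kg)
  ZrO2: 198.4·0.6737 = 133.7 kg (target 133.7 kg)
  MgO: 227.6·0.4763 = 108.4 kg (target 108.4 kg)
Mass balance on the glass: total charge less LOI = 999.9 kg (the targets, summed, come to 999.9 kg; with the basis standing at 999.9 kg — deltas are rounding alone).
Batch grand total — Σ batch = 1258 kg; LOI loss = Σ batch·LOI = 258.1 kg; as yield: glass ÷ batch → 79.49%.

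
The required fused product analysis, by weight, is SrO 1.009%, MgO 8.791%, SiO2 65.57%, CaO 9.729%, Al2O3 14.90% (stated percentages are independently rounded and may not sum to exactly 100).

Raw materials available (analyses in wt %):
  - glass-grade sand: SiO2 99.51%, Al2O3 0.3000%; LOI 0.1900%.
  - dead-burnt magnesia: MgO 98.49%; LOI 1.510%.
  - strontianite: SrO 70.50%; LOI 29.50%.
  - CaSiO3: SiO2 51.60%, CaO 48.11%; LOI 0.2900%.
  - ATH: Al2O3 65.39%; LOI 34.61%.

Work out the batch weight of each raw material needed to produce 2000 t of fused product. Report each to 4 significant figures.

Rounding to four significant digits governs every working value as printed. All arithmetic maintains full precision in all steps; every reported result undergoes a single rounding. The derived quantities, including net glass mass, ignition loss, five oxide percentages, the yield, the totals, are re-derived starting from the weights per 2000 t of glass at exact precision, precisely as stated by problem or answer.
Target oxide masses per 2000 t fused product:
  SrO: 1.009% × 2000 = 20.18 t
  MgO: 8.791% × 2000 = 175.8 t
  SiO2: 65.57% × 2000 = 1311 t
  CaO: 9.729% × 2000 = 194.6 t
  Al2O3: 14.90% × 2000 = 298.0 t
A balance pass over the oxides, given the weights on record, on the stated basis (sums match the target masses once rounding is allowed for):
  SrO: 28.62·0.7050 = 20.18 t (target 20.18 t)
  MgO: 178.5·0.9849 = 175.8 t (target 175.8 t)
  SiO2: 1108·0.9951 + 404.4·0.5160 = 1311 t (target 1311 t)
  CaO: 404.4·0.4811 = 194.6 t (target 194.6 t)
  Al2O3: 1108·0.003000 + 450.6·0.6539 = 298.0 t (target 298.0 t)
The glass-mass cross-check: the batch minus its LOI: 2000 t (oxide target masses add up to 2000 t; stated basis 2000 t — deltas are rounding alone).
Whole-batch sum: Σ batch = 2170 t; LOI removed, Σ of batch·LOI: 170.4 t; yield: glass divided by total = 92.15%.

Batch per 2000 t fused product:
  glass-grade sand: 1108 t
  dead-burnt magnesia: 178.5 t
  strontianite: 28.62 t
  CaSiO3: 404.4 t
  ATH: 450.6 t
Total batch = 2170 t; LOI loss = 170.4 t; yield = 92.15%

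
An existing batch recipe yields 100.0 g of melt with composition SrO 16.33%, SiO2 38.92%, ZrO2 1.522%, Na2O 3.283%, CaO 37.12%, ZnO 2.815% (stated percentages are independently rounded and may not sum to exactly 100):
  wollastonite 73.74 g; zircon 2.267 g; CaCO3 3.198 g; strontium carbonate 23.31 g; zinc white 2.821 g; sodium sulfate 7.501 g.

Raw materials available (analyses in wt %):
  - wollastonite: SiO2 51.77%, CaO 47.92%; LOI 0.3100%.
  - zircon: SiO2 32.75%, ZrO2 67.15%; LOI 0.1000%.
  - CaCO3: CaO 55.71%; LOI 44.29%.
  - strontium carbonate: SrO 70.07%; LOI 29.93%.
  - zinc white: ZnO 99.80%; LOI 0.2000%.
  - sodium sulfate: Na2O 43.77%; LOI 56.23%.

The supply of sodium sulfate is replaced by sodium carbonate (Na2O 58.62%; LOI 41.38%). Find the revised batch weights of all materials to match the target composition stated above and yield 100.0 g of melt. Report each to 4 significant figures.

The working math keeps full precision at all times — mid-chain values are shown (rounded to 4 significant figures) between the steps. Every reported result is rounded a single time — derived quantities are re-derived in full precision (the totals, the six compositions, LOI, glass mass, the yield) using the weight values for 100.0 g of glass as given in either problem or answer.
Oxide-by-oxide targets in 100.0 g melt:
  SrO: 16.33% × 100.0 = 16.33 g
  SiO2: 38.92% × 100.0 = 38.92 g
  ZrO2: 1.522% × 100.0 = 1.522 g
  Na2O: 3.283% × 100.0 = 3.283 g
  CaO: 37.12% × 100.0 = 37.12 g
  ZnO: 2.815% × 100.0 = 2.815 g
Verifying the oxide balance from the weights as reported, relative to the basis at hand (sums match the target masses given rounding of the digits):
  SrO: 23.31·0.7007 = 16.33 g (target 16.33 g)
  SiO2: 73.74·0.5177 + 2.267·0.3275 = 38.92 g (target 38.92 g)
  ZrO2: 2.267·0.6715 = 1.522 g (target 1.522 g)
  Na2O: 5.600·0.5862 = 3.283 g (target 3.283 g)
  CaO: 73.74·0.4792 + 3.198·0.5571 = 37.12 g (target 37.12 g)
  ZnO: 2.821·0.9980 = 2.815 g (target 2.815 g)
The glass-mass cross-check: net batch after ignition = 99.99 g (the targets, summed, come to 99.99 g; versus the stated basis of 100.0 g — deltas are rounding alone).
Summing the batch: Σ batch = 110.9 g; ignition loss, Σ(batch × LOI) = 10.95 g; yield, glass over the total, = 90.13%.

Revised batch per 100.0 g melt:
  wollastonite: 73.74 g
  zircon: 2.267 g
  CaCO3: 3.198 g
  strontium carbonate: 23.31 g
  zinc white: 2.821 g
  sodium carbonate: 5.600 g
Total batch = 110.9 g; LOI loss = 10.95 g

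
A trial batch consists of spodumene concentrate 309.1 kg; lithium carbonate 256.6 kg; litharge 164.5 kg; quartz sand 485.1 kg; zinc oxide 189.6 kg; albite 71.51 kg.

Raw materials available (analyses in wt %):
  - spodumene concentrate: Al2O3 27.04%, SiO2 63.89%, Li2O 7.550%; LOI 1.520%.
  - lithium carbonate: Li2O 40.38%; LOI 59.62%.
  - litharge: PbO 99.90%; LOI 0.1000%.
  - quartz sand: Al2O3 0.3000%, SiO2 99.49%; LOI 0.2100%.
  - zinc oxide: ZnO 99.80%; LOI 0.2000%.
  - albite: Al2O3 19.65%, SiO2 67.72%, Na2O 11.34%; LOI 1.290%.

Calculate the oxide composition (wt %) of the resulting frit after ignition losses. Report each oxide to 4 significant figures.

Mid-chain values appear rounded to 4 significant figures alongside each step — every computation maintains full precision all the way through. Each reported result receives exactly one rounding; derived quantities are re-derived using the weight values at 1316 kg of glass in full float precision (the totals, net glass mass, ignition loss, the yield, six oxide percentages), precisely as stated by question or answer.
Delivered oxide masses:
  Al2O3: 309.1·0.2704 + 485.1·0.003000 + 71.51·0.1965 = 99.09 kg
  SiO2: 309.1·0.6389 + 485.1·0.9949 + 71.51·0.6772 = 728.5 kg
  PbO: 164.5·0.9990 = 164.3 kg
  Li2O: 309.1·0.07550 + 256.6·0.4038 = 127.0 kg
  Na2O: 71.51·0.1134 = 8.109 kg
  ZnO: 189.6·0.9980 = 189.2 kg
LOI: 309.1·0.01520 + 256.6·0.5962 + 164.5·0.001000 + 485.1·0.002100 + 189.6·0.002000 + 71.51·0.01290 = 160.2 kg
The glass mass, total less LOI, = 1476 − 160.2 = 1316 kg (matching Σ of the oxides)
oxide / glass × 100 gives the wt %

Glass mass = 1316 kg (batch 1476 − LOI 160.2).
Composition: Al2O3 7.528%, SiO2 55.35%, PbO 12.49%, Li2O 9.645%, Na2O 0.6161%, ZnO 14.38%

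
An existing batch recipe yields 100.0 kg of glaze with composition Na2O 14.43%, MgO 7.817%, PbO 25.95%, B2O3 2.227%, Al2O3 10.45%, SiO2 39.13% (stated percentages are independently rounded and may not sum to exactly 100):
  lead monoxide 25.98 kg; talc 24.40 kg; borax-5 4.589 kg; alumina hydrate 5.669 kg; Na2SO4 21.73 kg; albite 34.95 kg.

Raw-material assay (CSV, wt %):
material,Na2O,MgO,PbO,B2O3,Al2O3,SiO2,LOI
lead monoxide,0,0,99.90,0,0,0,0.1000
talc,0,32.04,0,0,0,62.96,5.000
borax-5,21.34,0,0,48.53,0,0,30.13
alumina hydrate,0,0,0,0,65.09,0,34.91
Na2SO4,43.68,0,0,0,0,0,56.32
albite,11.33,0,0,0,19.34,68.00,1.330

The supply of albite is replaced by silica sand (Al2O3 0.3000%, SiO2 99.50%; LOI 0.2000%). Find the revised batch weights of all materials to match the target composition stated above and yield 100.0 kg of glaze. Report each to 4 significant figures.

Full float precision is carried from start to finish — values along the way are printed, with 4-significant-figure rounding, on the page. Each reported value receives exactly one rounding — derived quantities, including the six compositions, net glass mass, totals, the yield, ignition loss, are rebuilt starting from the weights per 100.0 kg of glass in full precision, as set out in either problem or answer.
Oxide mass targets, per 100.0 kg glaze:
  Na2O: 14.43% × 100.0 = 14.43 kg
  MgO: 7.817% × 100.0 = 7.817 kg
  PbO: 25.95% × 100.0 = 25.95 kg
  B2O3: 2.227% × 100.0 = 2.227 kg
  Al2O3: 10.45% × 100.0 = 10.45 kg
  SiO2: 39.13% × 100.0 = 39.13 kg
Balance tally, oxide-wise, per the reported batch figures, on the stated basis (target by target, the sums agree given rounding of the digits):
  Na2O: 4.589·0.2134 + 30.79·0.4368 = 14.43 kg (target 14.43 kg)
  MgO: 24.40·0.3204 = 7.818 kg (target 7.817 kg)
  PbO: 25.98·0.9990 = 25.95 kg (target 25.95 kg)
  B2O3: 4.589·0.4853 = 2.227 kg (target 2.227 kg)
  Al2O3: 15.94·0.6509 + 23.89·0.003000 = 10.45 kg (target 10.45 kg)
  SiO2: 24.40·0.6296 + 23.89·0.9950 = 39.13 kg (target 39.13 kg)
Auditing the glass mass value: total charge less LOI = 100.0 kg (targets for the oxides total 100.0 kg; stated basis 100.0 kg — any gap is answer rounding).
Summing the batch: Σ batch = 125.6 kg; ignition loss, Σ(batch × LOI) = 25.58 kg; as yield: glass ÷ batch → 79.63%.

Revised batch per 100.0 kg glaze:
  lead monoxide: 25.98 kg
  talc: 24.40 kg
  borax-5: 4.589 kg
  alumina hydrate: 15.94 kg
  Na2SO4: 30.79 kg
  silica sand: 23.89 kg
Total batch = 125.6 kg; LOI loss = 25.58 kg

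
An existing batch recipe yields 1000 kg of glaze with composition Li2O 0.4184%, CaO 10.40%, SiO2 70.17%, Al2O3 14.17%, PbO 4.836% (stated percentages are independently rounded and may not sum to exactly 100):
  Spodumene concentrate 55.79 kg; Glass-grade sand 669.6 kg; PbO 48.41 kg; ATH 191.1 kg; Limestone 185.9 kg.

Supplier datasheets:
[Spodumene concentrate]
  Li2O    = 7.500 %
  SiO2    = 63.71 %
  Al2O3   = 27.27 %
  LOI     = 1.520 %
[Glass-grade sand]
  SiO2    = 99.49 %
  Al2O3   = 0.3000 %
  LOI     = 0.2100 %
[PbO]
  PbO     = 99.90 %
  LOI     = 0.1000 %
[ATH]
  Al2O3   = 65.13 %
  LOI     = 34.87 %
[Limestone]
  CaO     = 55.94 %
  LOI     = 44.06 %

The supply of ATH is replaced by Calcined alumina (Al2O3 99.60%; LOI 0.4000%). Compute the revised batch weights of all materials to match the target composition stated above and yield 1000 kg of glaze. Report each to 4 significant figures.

All arithmetic runs at exact precision end to end. Mid-chain values appear (rounded to four significant digits) in the printout — every reported result is rounded just once; all derived quantities, which include the five compositions, ignition loss, the yield, totals, glass mass, are recomputed at exact precision, as they appear in problem or answer, from the batch weights per 1000 kg of glass.
Target masses of each oxide per 1000 kg glaze:
  Li2O: 0.4184% × 1000 = 4.184 kg
  CaO: 10.40% × 1000 = 104.0 kg
  SiO2: 70.17% × 1000 = 701.7 kg
  Al2O3: 14.17% × 1000 = 141.7 kg
  PbO: 4.836% × 1000 = 48.36 kg
Sums-versus-targets review working from each reported weight, for the quoted basis mass (target by target, the sums agree up to rounding of the answer):
  Li2O: 55.79·0.07500 = 4.184 kg (target 4.184 kg)
  CaO: 185.9·0.5594 = 104.0 kg (target 104.0 kg)
  SiO2: 55.79·0.6371 + 669.6·0.9949 = 701.7 kg (target 701.7 kg)
  Al2O3: 55.79·0.2727 + 669.6·0.003000 + 125.0·0.9960 = 141.7 kg (target 141.7 kg)
  PbO: 48.41·0.9990 = 48.36 kg (target 48.36 kg)
Glass-mass closure: net batch after ignition = 1000 kg (targets for the oxides total 999.9 kg; with the basis standing at 1000 kg — deltas are rounding alone).
Batch total: Σ batch = 1085 kg; loss to ignition Σ batch·LOI = 84.71 kg; yield, glass over the total, = 92.19%.

Revised batch per 1000 kg glaze:
  Spodumene concentrate: 55.79 kg
  Glass-grade sand: 669.6 kg
  PbO: 48.41 kg
  Calcined alumina: 125.0 kg
  Limestone: 185.9 kg
Total batch = 1085 kg; LOI loss = 84.71 kg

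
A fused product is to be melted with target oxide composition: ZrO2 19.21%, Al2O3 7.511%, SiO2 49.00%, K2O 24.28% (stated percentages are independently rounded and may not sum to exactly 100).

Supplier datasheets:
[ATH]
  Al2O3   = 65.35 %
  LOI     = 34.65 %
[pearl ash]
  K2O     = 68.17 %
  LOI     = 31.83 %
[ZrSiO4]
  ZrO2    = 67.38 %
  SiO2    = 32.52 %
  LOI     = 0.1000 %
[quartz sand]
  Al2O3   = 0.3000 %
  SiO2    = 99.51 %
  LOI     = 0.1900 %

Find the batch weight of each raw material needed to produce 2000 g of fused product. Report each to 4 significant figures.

Batch per 2000 g fused product:
  ATH: 226.2 g
  pearl ash: 712.3 g
  ZrSiO4: 570.2 g
  quartz sand: 798.5 g
Total batch = 2307 g; LOI loss = 307.2 g; yield = 86.69%

Values along the way are shown (rounded to 4 significant digits) within the worked lines — full float precision is kept at each step. Exactly one rounding goes into every reported result — all derived quantities are carried starting from the weights for 2000 g of glass in exact precision (glass mass, the four compositions, totals, LOI, the yield) exactly as printed in problem or answer.
Oxide-by-oxide targets in 2000 g fused product:
  ZrO2: 19.21% × 2000 = 384.2 g
  Al2O3: 7.511% × 2000 = 150.2 g
  SiO2: 49.00% × 2000 = 980.0 g
  K2O: 24.28% × 2000 = 485.6 g
Oxide-by-oxide audit on the weights just shown, at the basis given (every target is met by its sum modulo rounding of the values):
  ZrO2: 570.2·0.6738 = 384.2 g (target 384.2 g)
  Al2O3: 226.2·0.6535 + 798.5·0.003000 = 150.2 g (target 150.2 g)
  SiO2: 570.2·0.3252 + 798.5·0.9951 = 980.0 g (target 980.0 g)
  K2O: 712.3·0.6817 = 485.6 g (target 485.6 g)
Consistency of the glass mass: total batch − LOI = 2000 g (oxide target masses add up to 2000 g; basis as stated: 2000 g — any gap is answer rounding).
Batch grand total — Σ batch = 2307 g; Σ batch·LOI gives LOI loss = 307.2 g; glass ÷ batch gives a yield of 86.69%.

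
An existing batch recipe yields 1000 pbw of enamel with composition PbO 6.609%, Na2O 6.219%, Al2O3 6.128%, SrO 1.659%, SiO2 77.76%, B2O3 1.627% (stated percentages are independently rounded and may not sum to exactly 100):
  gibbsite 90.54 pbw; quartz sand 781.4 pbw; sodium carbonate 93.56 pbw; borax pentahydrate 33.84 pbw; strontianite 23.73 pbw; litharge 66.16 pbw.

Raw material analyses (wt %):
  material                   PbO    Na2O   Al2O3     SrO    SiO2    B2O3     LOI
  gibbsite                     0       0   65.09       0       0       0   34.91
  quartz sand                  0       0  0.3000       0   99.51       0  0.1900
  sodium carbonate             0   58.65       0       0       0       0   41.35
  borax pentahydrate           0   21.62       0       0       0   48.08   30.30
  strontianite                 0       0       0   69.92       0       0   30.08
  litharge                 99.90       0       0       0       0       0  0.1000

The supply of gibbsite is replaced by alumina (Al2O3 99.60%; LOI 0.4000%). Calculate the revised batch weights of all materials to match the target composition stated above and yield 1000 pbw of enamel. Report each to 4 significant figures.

Revised batch per 1000 pbw enamel:
  alumina: 59.17 pbw
  quartz sand: 781.4 pbw
  sodium carbonate: 93.56 pbw
  borax pentahydrate: 33.84 pbw
  strontianite: 23.73 pbw
  litharge: 66.16 pbw
Total batch = 1058 pbw; LOI loss = 57.87 pbw

Mid-chain values appear (rounded to four significant figures) across the worked steps. Full float precision is maintained through every step. Every reported value is rounded just once; all derived quantities are recomputed starting from the weights for 1000 pbw of glass at exact precision (ignition loss, the six compositions, net glass mass, yield, the totals), exactly as printed in the question or the answer.
The oxide mass targets at 1000 pbw enamel:
  PbO: 6.609% × 1000 = 66.09 pbw
  Na2O: 6.219% × 1000 = 62.19 pbw
  Al2O3: 6.128% × 1000 = 61.28 pbw
  SrO: 1.659% × 1000 = 16.59 pbw
  SiO2: 77.76% × 1000 = 777.6 pbw
  B2O3: 1.627% × 1000 = 16.27 pbw
A balance pass over the oxides, using the reported weights, on the stated basis (summed amounts equal target values up to rounding of the answer):
  PbO: 66.16·0.9990 = 66.09 pbw (target 66.09 pbw)
  Na2O: 93.56·0.5865 + 33.84·0.2162 = 62.19 pbw (target 62.19 pbw)
  Al2O3: 59.17·0.9960 + 781.4·0.003000 = 61.28 pbw (target 61.28 pbw)
  SrO: 23.73·0.6992 = 16.59 pbw (target 16.59 pbw)
  SiO2: 781.4·0.9951 = 777.6 pbw (target 777.6 pbw)
  B2O3: 33.84·0.4808 = 16.27 pbw (target 16.27 pbw)
Glass mass check: batch total minus LOI = 1000 pbw (the Σ of target masses is 1000 pbw; with the basis standing at 1000 pbw — any gap is answer rounding).
Total batch = Σ batch = 1058 pbw; Σ batch·LOI gives LOI loss = 57.87 pbw; yield: glass divided by total = 94.53%.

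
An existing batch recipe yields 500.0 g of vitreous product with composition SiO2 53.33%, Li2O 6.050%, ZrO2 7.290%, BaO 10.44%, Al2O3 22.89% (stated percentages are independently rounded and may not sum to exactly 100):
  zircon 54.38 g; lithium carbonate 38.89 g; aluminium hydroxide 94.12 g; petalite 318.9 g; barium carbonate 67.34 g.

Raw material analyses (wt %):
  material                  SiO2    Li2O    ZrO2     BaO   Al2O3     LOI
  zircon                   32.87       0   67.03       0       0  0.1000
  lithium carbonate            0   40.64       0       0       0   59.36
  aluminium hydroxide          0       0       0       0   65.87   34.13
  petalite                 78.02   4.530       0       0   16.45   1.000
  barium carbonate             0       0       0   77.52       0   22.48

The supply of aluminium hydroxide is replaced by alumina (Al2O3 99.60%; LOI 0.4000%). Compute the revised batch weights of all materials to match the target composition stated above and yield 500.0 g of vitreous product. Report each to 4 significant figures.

The intermediate values are displayed, rounded to four significant digits, on the page; all arithmetic keeps exact precision at each step; each reported result takes just one rounding; all derived quantities are computed at full float precision (the yield, glass mass, the five compositions, totals, LOI) from the weighed amounts at 500.0 g of glass, as given in the problem or answer text.
Per-oxide target masses for 500.0 g vitreous product:
  SiO2: 53.33% × 500.0 = 266.6 g
  Li2O: 6.050% × 500.0 = 30.25 g
  ZrO2: 7.290% × 500.0 = 36.45 g
  BaO: 10.44% × 500.0 = 52.20 g
  Al2O3: 22.89% × 500.0 = 114.4 g
Per-oxide balance check with the batch weights as given, relative to the basis at hand (summed amounts equal target values exact up to rounding of places):
  SiO2: 54.38·0.3287 + 318.9·0.7802 = 266.7 g (target 266.6 g)
  Li2O: 38.89·0.4064 + 318.9·0.04530 = 30.25 g (target 30.25 g)
  ZrO2: 54.38·0.6703 = 36.45 g (target 36.45 g)
  BaO: 67.34·0.7752 = 52.20 g (target 52.20 g)
  Al2O3: 62.25·0.9960 + 318.9·0.1645 = 114.5 g (target 114.4 g)
Glass mass check: total batch − LOI = 500.0 g (the Σ of target masses is 500.0 g; basis as stated: 500.0 g — gaps are rounding artifacts).
Adding the batch up: Σ batch = 541.8 g; Σ batch·LOI gives LOI loss = 41.72 g; glass ÷ batch gives a yield of 92.30%.

Revised batch per 500.0 g vitreous product:
  zircon: 54.38 g
  lithium carbonate: 38.89 g
  alumina: 62.25 g
  petalite: 318.9 g
  barium carbonate: 67.34 g
Total batch = 541.8 g; LOI loss = 41.72 g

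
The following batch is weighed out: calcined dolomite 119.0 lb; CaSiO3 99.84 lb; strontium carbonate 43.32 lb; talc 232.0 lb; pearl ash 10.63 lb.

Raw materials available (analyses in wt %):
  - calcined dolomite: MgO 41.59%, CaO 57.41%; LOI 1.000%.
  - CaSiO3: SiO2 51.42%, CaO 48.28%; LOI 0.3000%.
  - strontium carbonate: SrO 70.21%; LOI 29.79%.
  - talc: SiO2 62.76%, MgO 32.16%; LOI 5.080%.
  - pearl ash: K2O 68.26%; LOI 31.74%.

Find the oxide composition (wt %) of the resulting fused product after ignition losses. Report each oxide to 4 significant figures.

Glass mass = 475.2 lb (batch 504.8 − LOI 29.55).
Composition: SiO2 41.44%, K2O 1.527%, SrO 6.400%, MgO 26.11%, CaO 24.52%

Working values are shown rounded off to 4 significant digits between the steps — every computation runs at full precision from start to finish — a single rounding yields every reported figure; the derived quantities, which include the yield, totals, five oxide percentages, LOI, net glass mass, are computed at full float precision, as written in the question or the answer, starting from the weights at 475.2 lb of glass.
Oxide-by-oxide delivered mass:
  SiO2: 99.84·0.5142 + 232.0·0.6276 = 196.9 lb
  K2O: 10.63·0.6826 = 7.256 lb
  SrO: 43.32·0.7021 = 30.41 lb
  MgO: 119.0·0.4159 + 232.0·0.3216 = 124.1 lb
  CaO: 119.0·0.5741 + 99.84·0.4828 = 116.5 lb
LOI: 119.0·0.01000 + 99.84·0.003000 + 43.32·0.2979 + 232.0·0.05080 + 10.63·0.3174 = 29.55 lb
Glass = total batch minus LOI = 504.8 − 29.55 = 475.2 lb (= the summed oxide contributions)
wt % = 100 × oxide mass / glass mass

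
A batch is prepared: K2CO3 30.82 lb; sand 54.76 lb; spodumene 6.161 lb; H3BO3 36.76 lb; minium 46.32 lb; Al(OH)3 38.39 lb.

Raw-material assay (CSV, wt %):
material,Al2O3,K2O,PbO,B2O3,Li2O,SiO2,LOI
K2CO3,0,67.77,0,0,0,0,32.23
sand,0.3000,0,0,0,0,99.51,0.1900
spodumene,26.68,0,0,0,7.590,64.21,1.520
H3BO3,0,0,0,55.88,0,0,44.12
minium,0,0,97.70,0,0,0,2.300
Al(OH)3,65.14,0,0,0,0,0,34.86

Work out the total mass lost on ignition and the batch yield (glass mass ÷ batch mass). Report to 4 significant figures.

The whole derivation maintains exact precision throughout. Intermediates are shown (rounded to four significant digits) as written — each reported value undergoes a single rounding — all derived quantities, which include the yield, glass mass, the six compositions, the totals, LOI, are rebuilt at exact precision, as quoted within problem or answer, using the weight values for 172.4 lb of glass.
Per-material ignition loss:
  K2CO3: 30.82 × 0.3223 = 9.933 lb
  sand: 54.76 × 0.001900 = 0.1040 lb
  spodumene: 6.161 × 0.01520 = 0.09365 lb
  H3BO3: 36.76 × 0.4412 = 16.22 lb
  minium: 46.32 × 0.02300 = 1.065 lb
  Al(OH)3: 38.39 × 0.3486 = 13.38 lb
Total LOI = 40.80 lb
Glass = batch − LOI = 213.2 − 40.80 = 172.4 lb

LOI loss = 40.80 lb; glass = 172.4 lb; yield = 80.87%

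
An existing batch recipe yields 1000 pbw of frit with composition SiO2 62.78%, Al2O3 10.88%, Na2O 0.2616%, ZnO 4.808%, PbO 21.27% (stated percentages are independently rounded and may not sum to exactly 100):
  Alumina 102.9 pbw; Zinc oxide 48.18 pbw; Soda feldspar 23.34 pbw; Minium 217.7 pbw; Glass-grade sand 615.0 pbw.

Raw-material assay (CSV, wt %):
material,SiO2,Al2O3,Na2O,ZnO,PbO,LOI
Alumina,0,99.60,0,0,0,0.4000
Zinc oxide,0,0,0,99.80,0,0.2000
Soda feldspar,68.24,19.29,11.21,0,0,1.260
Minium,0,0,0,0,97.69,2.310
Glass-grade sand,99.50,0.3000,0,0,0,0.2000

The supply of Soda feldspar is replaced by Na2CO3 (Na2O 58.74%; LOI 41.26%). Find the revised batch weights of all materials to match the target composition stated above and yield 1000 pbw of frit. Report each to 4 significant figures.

Revised batch per 1000 pbw frit:
  Alumina: 107.3 pbw
  Zinc oxide: 48.18 pbw
  Na2CO3: 4.454 pbw
  Minium: 217.7 pbw
  Glass-grade sand: 631.0 pbw
Total batch = 1009 pbw; LOI loss = 8.654 pbw

Values along the way are displayed, rounded to 4 significant figures, when written out — all internal work maintains full precision in all steps. Each reported value is rounded exactly once; the derived quantities (five oxide percentages, glass mass, the totals, ignition loss, the yield) are carried starting from the weights at 1000 pbw of glass at exact precision, exactly as printed in the question or the answer.
Oxide mass targets, per 1000 pbw frit:
  SiO2: 62.78% × 1000 = 627.8 pbw
  Al2O3: 10.88% × 1000 = 108.8 pbw
  Na2O: 0.2616% × 1000 = 2.616 pbw
  ZnO: 4.808% × 1000 = 48.08 pbw
  PbO: 21.27% × 1000 = 212.7 pbw
Sums-versus-targets review working from each reported weight, under the basis named above (sums match the target masses inside rounding margins):
  SiO2: 631.0·0.9950 = 627.8 pbw (target 627.8 pbw)
  Al2O3: 107.3·0.9960 + 631.0·0.003000 = 108.8 pbw (target 108.8 pbw)
  Na2O: 4.454·0.5874 = 2.616 pbw (target 2.616 pbw)
  ZnO: 48.18·0.9980 = 48.08 pbw (target 48.08 pbw)
  PbO: 217.7·0.9769 = 212.7 pbw (target 212.7 pbw)
Glass-mass closure: batch total minus LOI = 1000 pbw (summing oxide targets gives 1000 pbw; against the stated basis, 1000 pbw — a pure rounding effect).
Batch total: Σ batch = 1009 pbw; LOI removed, Σ of batch·LOI: 8.654 pbw; yield: glass divided by total = 99.14%.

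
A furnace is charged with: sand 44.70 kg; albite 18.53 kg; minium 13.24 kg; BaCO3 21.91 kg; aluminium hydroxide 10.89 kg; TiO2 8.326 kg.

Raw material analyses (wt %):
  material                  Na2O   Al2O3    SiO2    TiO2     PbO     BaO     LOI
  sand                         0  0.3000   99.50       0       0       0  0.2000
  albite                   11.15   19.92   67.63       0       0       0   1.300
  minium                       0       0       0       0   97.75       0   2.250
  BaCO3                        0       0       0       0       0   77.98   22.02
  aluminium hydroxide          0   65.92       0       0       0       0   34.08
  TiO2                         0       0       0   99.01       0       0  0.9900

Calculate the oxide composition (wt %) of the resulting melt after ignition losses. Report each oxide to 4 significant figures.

All arithmetic carries exact precision at every stage. Intermediates are shown rounded to 4 significant figures in the working — exactly one rounding is applied to every reported result; all derived quantities (LOI, totals, the six compositions, net glass mass, yield) are computed starting from the weights per 108.3 kg of glass in full float precision as quoted within the problem or the answer.
Oxide masses out of the charge:
  Na2O: 18.53·0.1115 = 2.066 kg
  Al2O3: 44.70·0.003000 + 18.53·0.1992 + 10.89·0.6592 = 11.00 kg
  SiO2: 44.70·0.9950 + 18.53·0.6763 = 57.01 kg
  TiO2: 8.326·0.9901 = 8.244 kg
  PbO: 13.24·0.9775 = 12.94 kg
  BaO: 21.91·0.7798 = 17.09 kg
LOI: 44.70·0.002000 + 18.53·0.01300 + 13.24·0.02250 + 21.91·0.2202 + 10.89·0.3408 + 8.326·0.009900 = 9.247 kg
Resulting glass, batch − LOI: 117.6 − 9.247 = 108.3 kg (matching Σ of the oxides)
wt % = 100 × oxide mass / glass mass

Glass mass = 108.3 kg (batch 117.6 − LOI 9.247).
Composition: Na2O 1.907%, Al2O3 10.16%, SiO2 52.62%, TiO2 7.608%, PbO 11.94%, BaO 15.77%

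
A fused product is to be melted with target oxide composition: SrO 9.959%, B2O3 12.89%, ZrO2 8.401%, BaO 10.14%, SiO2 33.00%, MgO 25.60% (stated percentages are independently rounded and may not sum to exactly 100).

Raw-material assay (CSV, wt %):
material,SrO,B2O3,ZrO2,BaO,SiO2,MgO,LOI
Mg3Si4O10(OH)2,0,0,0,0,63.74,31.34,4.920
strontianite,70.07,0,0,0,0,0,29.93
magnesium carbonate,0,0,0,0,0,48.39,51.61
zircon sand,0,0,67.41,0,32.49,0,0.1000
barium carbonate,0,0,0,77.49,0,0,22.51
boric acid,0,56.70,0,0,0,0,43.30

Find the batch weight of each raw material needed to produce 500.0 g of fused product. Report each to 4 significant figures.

Working values appear (rounded to 4 significant figures) within the worked lines; the whole derivation maintains exact precision end to end; every reported number takes just one rounding; all derived quantities are carried from the weighed amounts for 500.0 g of glass in exact precision (the totals, net glass mass, LOI, the yield, the six compositions), as set out in the problem or answer text.
Per-oxide target masses for 500.0 g fused product:
  SrO: 9.959% × 500.0 = 49.80 g
  B2O3: 12.89% × 500.0 = 64.45 g
  ZrO2: 8.401% × 500.0 = 42.00 g
  BaO: 10.14% × 500.0 = 50.70 g
  SiO2: 33.00% × 500.0 = 165.0 g
  MgO: 25.60% × 500.0 = 128.0 g
Per-oxide balance check on the weights just shown, per the basis as stated (target by target, the sums agree modulo rounding of the values):
  SrO: 71.06·0.7007 = 49.79 g (target 49.80 g)
  B2O3: 113.7·0.5670 = 64.47 g (target 64.45 g)
  ZrO2: 62.31·0.6741 = 42.00 g (target 42.00 g)
  BaO: 65.43·0.7749 = 50.70 g (target 50.70 g)
  SiO2: 227.1·0.6374 + 62.31·0.3249 = 165.0 g (target 165.0 g)
  MgO: 227.1·0.3134 + 117.4·0.4839 = 128.0 g (target 128.0 g)
Auditing the glass mass value: total batch − LOI = 499.9 g (oxide target masses add up to 500.0 g; with the basis standing at 500.0 g — gaps are rounding artifacts).
Batch grand total — Σ batch = 657.0 g; ignition loss, Σ(batch × LOI) = 157.1 g; the yield ratio, glass ÷ batch: 76.10%.

Batch per 500.0 g fused product:
  Mg3Si4O10(OH)2: 227.1 g
  strontianite: 71.06 g
  magnesium carbonate: 117.4 g
  zircon sand: 62.31 g
  barium carbonate: 65.43 g
  boric acid: 113.7 g
Total batch = 657.0 g; LOI loss = 157.1 g; yield = 76.10%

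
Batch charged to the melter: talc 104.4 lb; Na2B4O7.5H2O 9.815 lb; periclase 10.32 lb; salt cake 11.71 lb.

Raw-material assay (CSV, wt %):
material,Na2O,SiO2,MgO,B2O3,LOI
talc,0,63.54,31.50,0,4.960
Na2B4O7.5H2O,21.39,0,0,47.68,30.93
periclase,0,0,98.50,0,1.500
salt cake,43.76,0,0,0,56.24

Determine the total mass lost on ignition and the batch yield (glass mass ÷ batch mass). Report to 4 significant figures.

Each numeric step runs at full precision in all steps. In-progress results appear rounded to 4 significant figures across the worked steps — every reported value is rounded exactly once — derived quantities are rebuilt starting from the weights at 121.3 lb of glass in full precision (yield, the four compositions, net glass mass, the totals, ignition loss) as set out in the problem or the answer.
Loss on ignition, line by line:
  talc: 104.4 × 0.04960 = 5.178 lb
  Na2B4O7.5H2O: 9.815 × 0.3093 = 3.036 lb
  periclase: 10.32 × 0.01500 = 0.1548 lb
  salt cake: 11.71 × 0.5624 = 6.586 lb
Total LOI = 14.95 lb
Glass = batch − LOI = 136.2 − 14.95 = 121.3 lb

LOI loss = 14.95 lb; glass = 121.3 lb; yield = 89.02%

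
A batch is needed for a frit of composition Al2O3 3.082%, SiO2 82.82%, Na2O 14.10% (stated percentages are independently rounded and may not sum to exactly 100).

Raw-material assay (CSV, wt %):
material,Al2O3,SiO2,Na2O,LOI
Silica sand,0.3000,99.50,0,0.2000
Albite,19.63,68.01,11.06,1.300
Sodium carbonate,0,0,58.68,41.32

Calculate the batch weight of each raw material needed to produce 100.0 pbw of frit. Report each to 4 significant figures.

Batch per 100.0 pbw frit:
  Silica sand: 73.27 pbw
  Albite: 14.58 pbw
  Sodium carbonate: 21.28 pbw
Total batch = 109.1 pbw; LOI loss = 9.129 pbw; yield = 91.63%

Values along the way are printed, rounded to 4 significant digits, at each printed step — all internal work keeps full float precision end to end; exactly one rounding goes into each reported number; derived quantities are recomputed in full float precision (yield, glass mass, ignition loss, totals, three oxide percentages) from the batch weights for 100.0 pbw of glass as set out in the problem or the answer.
Target oxide masses per 100.0 pbw frit:
  Al2O3: 3.082% × 100.0 = 3.082 pbw
  SiO2: 82.82% × 100.0 = 82.82 pbw
  Na2O: 14.10% × 100.0 = 14.10 pbw
Sums-versus-targets review from the weights as reported, against the basis in use (delivered sums recover each target given rounding of the digits):
  Al2O3: 73.27·0.003000 + 14.58·0.1963 = 3.082 pbw (target 3.082 pbw)
  SiO2: 73.27·0.9950 + 14.58·0.6801 = 82.82 pbw (target 82.82 pbw)
  Na2O: 14.58·0.1106 + 21.28·0.5868 = 14.10 pbw (target 14.10 pbw)
Mass balance on the glass: the batch minus its LOI: 100.0 pbw (targets for the oxides total 100.0 pbw; basis as stated: 100.0 pbw — any gap is answer rounding).
Batch grand total — Σ batch = 109.1 pbw; LOI removed, Σ of batch·LOI: 9.129 pbw; glass ÷ batch gives a yield of 91.63%.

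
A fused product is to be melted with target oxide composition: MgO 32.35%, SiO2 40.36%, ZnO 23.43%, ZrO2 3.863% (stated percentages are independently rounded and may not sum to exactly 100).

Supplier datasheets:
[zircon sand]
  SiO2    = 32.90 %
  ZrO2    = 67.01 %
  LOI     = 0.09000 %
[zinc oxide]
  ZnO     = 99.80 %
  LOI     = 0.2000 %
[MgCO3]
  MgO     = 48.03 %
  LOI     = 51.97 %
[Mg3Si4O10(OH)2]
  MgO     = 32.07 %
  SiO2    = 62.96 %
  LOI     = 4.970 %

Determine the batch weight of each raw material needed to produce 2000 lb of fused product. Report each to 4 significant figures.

Batch per 2000 lb fused product:
  zircon sand: 115.3 lb
  zinc oxide: 469.5 lb
  MgCO3: 531.2 lb
  Mg3Si4O10(OH)2: 1222 lb
Total batch = 2338 lb; LOI loss = 337.8 lb; yield = 85.55%

The working math runs at full float precision at every stage; values along the way are displayed rounded off to 4 significant figures on the page — each reported result is rounded just once; derived quantities are rebuilt at exact precision (four oxide percentages, ignition loss, yield, the totals, glass mass) from the batch weights on 2000 lb of glass, as they appear in the problem or answer text.
Oxide-by-oxide targets in 2000 lb fused product:
  MgO: 32.35% × 2000 = 647.0 lb
  SiO2: 40.36% × 2000 = 807.2 lb
  ZnO: 23.43% × 2000 = 468.6 lb
  ZrO2: 3.863% × 2000 = 77.26 lb
A balance pass over the oxides, with the batch weights as given, on the stated basis (every target is met by its sum once rounding is allowed for):
  MgO: 531.2·0.4803 + 1222·0.3207 = 647.0 lb (target 647.0 lb)
  SiO2: 115.3·0.3290 + 1222·0.6296 = 807.3 lb (target 807.2 lb)
  ZnO: 469.5·0.9980 = 468.6 lb (target 468.6 lb)
  ZrO2: 115.3·0.6701 = 77.26 lb (target 77.26 lb)
Glass-mass bookkeeping: Σ batch − LOI loss = 2000 lb (the Σ of target masses is 2000 lb; against the stated basis, 2000 lb — differing by rounding only).
Summing the batch: Σ batch = 2338 lb; LOI loss = Σ batch·LOI = 337.8 lb; yield, glass over the total, = 85.55%.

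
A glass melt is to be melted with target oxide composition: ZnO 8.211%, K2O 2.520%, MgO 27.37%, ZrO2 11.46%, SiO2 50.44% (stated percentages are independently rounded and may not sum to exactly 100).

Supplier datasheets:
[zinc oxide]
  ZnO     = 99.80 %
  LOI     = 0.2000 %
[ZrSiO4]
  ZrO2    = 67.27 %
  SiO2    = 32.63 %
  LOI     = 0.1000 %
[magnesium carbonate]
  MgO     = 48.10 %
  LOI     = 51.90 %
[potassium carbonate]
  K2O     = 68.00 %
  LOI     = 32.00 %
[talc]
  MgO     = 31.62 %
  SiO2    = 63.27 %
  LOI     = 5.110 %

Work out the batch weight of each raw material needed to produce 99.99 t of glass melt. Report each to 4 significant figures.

Batch per 99.99 t glass melt:
  zinc oxide: 8.227 t
  ZrSiO4: 17.03 t
  magnesium carbonate: 10.27 t
  potassium carbonate: 3.706 t
  talc: 70.93 t
Total batch = 110.2 t; LOI loss = 10.17 t; yield = 90.76%

Each numeric step carries full precision all the way through. The intermediate values are displayed, with 4-significant-figure rounding, alongside each step; each reported figure carries a single rounding — derived quantities are carried starting from the weights on 99.99 t of glass in exact precision (the totals, the five compositions, yield, LOI, glass mass), precisely as stated by the question or the answer.
Target oxide masses per 99.99 t glass melt:
  ZnO: 8.211% × 99.99 = 8.210 t
  K2O: 2.520% × 99.99 = 2.520 t
  MgO: 27.37% × 99.99 = 27.37 t
  ZrO2: 11.46% × 99.99 = 11.46 t
  SiO2: 50.44% × 99.99 = 50.43 t
Verifying the oxide balance from the weights as reported, versus the basis set out (every target is met by its sum given rounding of the digits):
  ZnO: 8.227·0.9980 = 8.211 t (target 8.210 t)
  K2O: 3.706·0.6800 = 2.520 t (target 2.520 t)
  MgO: 10.27·0.4810 + 70.93·0.3162 = 27.37 t (target 27.37 t)
  ZrO2: 17.03·0.6727 = 11.46 t (target 11.46 t)
  SiO2: 17.03·0.3263 + 70.93·0.6327 = 50.43 t (target 50.43 t)
Glass-mass sanity pass: Σ batch − LOI loss = 99.99 t (the Σ of target masses is 99.99 t; against the stated basis, 99.99 t — differing by rounding only).
Whole-batch sum: Σ batch = 110.2 t; ignition loss, Σ(batch × LOI) = 10.17 t; the yield ratio, glass ÷ batch: 90.76%.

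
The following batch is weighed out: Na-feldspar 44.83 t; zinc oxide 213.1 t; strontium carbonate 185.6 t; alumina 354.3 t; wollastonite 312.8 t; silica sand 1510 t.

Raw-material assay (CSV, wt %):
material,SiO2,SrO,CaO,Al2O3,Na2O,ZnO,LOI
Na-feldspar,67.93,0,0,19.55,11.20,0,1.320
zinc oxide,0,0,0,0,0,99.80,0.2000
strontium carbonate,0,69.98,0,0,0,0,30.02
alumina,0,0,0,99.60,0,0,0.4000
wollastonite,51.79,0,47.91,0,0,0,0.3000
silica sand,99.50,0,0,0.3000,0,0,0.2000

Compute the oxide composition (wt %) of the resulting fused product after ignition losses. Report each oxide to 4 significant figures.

Glass mass = 2559 t (batch 2621 − LOI 62.11).
Composition: SiO2 66.25%, SrO 5.076%, CaO 5.857%, Al2O3 14.31%, Na2O 0.1962%, ZnO 8.312%

The intermediate values are printed, rounded to four significant digits, on the page. Each numeric step runs at full float precision at each step. Exactly one rounding goes into each reported figure — derived quantities, including six oxide percentages, net glass mass, totals, LOI, the yield, are re-derived starting from the weights at 2559 t of glass at full precision, as quoted within question or answer.
Mass of each oxide from the mix:
  SiO2: 44.83·0.6793 + 312.8·0.5179 + 1510·0.9950 = 1695 t
  SrO: 185.6·0.6998 = 129.9 t
  CaO: 312.8·0.4791 = 149.9 t
  Al2O3: 44.83·0.1955 + 354.3·0.9960 + 1510·0.003000 = 366.2 t
  Na2O: 44.83·0.1120 = 5.021 t
  ZnO: 213.1·0.9980 = 212.7 t
LOI: 44.83·0.01320 + 213.1·0.002000 + 185.6·0.3002 + 354.3·0.004000 + 312.8·0.003000 + 1510·0.002000 = 62.11 t
Glass = total batch minus LOI = 2621 − 62.11 = 2559 t (equal to the oxide-mass sum)
oxide / glass × 100 gives the wt %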